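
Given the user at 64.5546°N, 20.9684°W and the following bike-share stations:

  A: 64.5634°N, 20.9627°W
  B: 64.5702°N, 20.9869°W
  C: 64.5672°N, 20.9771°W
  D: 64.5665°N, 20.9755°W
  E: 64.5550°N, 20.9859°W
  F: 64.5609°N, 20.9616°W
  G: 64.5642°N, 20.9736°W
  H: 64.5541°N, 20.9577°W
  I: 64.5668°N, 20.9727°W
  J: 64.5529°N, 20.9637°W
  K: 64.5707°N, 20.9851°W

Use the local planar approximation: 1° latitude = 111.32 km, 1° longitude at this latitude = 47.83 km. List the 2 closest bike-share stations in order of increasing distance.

J, H

Distances from 64.5546°N, 20.9684°W:
A: 1.0168 km
B: 1.9490 km
C: 1.4631 km
D: 1.3675 km
E: 0.8382 km
F: 0.7731 km
G: 1.0972 km
H: 0.5148 km
I: 1.3736 km
J: 0.2939 km
K: 1.9622 km
Sorted: J (0.2939 km) < H (0.5148 km) < F (0.7731 km) < E (0.8382 km) < …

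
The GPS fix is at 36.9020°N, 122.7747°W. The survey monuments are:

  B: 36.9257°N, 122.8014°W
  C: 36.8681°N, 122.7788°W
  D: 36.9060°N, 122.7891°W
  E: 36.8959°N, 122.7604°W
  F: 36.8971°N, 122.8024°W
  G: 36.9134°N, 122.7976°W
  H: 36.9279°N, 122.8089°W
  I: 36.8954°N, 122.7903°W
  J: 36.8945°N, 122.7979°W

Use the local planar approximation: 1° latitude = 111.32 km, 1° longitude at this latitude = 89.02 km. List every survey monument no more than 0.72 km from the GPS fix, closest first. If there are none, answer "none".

none

Distances from 36.9020°N, 122.7747°W:
B: √((0.0237·111.32)² + (-0.0267·89.02)²) = √(6.960542 + 5.649340) = 3.5510 km
C: √((-0.0339·111.32)² + (-0.0041·89.02)²) = √(14.241174 + 0.133212) = 3.7914 km
D: √((0.0040·111.32)² + (-0.0144·89.02)²) = √(0.198274 + 1.643237) = 1.3570 km
E: √((-0.0061·111.32)² + (0.0143·89.02)²) = √(0.461112 + 1.620493) = 1.4428 km
F: √((-0.0049·111.32)² + (-0.0277·89.02)²) = √(0.297535 + 6.080436) = 2.5255 km
G: √((0.0114·111.32)² + (-0.0229·89.02)²) = √(1.610483 + 4.155719) = 2.4013 km
H: √((0.0259·111.32)² + (-0.0342·89.02)²) = √(8.312773 + 9.268883) = 4.1930 km
I: √((-0.0066·111.32)² + (-0.0156·89.02)²) = √(0.539802 + 1.928521) = 1.5711 km
J: √((-0.0075·111.32)² + (-0.0232·89.02)²) = √(0.697058 + 4.265315) = 2.2276 km
Threshold 0.72 km: none within range.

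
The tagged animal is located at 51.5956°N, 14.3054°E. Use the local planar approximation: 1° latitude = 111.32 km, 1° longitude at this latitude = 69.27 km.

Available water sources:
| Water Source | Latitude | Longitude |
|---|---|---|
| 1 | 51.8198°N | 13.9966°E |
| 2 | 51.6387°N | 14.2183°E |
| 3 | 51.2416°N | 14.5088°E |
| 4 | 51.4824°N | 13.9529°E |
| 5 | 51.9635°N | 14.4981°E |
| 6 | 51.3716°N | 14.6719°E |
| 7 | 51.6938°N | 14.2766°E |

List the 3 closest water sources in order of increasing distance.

Distances from 51.5956°N, 14.3054°E:
1: 32.8703 km
2: 7.7086 km
3: 41.8503 km
4: 27.4776 km
5: 43.0750 km
6: 35.5853 km
7: 11.1122 km
Sorted: 2 (7.7086 km) < 7 (11.1122 km) < 4 (27.4776 km) < 1 (32.8703 km) < 6 (35.5853 km) < …

2, 7, 4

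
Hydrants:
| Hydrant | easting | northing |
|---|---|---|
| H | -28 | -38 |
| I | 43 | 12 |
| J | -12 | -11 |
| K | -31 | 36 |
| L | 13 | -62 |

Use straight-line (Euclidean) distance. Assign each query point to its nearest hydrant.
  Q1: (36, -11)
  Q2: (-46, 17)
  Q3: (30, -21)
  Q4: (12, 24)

Q1 at (36, -11):
  H: √((-64)² + (-27)²) = √(4096.000 + 729.000) = 69.5
  I: √((7)² + (23)²) = √(49.000 + 529.000) = 24.0
  J: √((-48)² + (0)²) = √(2304.000 + 0.000) = 48.0
  K: √((-67)² + (47)²) = √(4489.000 + 2209.000) = 81.8
  L: √((-23)² + (-51)²) = √(529.000 + 2601.000) = 55.9
  → nearest: I (24.0)
Q2 at (-46, 17):
  H: √((18)² + (-55)²) = √(324.000 + 3025.000) = 57.9
  I: √((89)² + (-5)²) = √(7921.000 + 25.000) = 89.1
  J: √((34)² + (-28)²) = √(1156.000 + 784.000) = 44.0
  K: √((15)² + (19)²) = √(225.000 + 361.000) = 24.2
  L: √((59)² + (-79)²) = √(3481.000 + 6241.000) = 98.6
  → nearest: K (24.2)
Q3 at (30, -21):
  H: √((-58)² + (-17)²) = √(3364.000 + 289.000) = 60.4
  I: √((13)² + (33)²) = √(169.000 + 1089.000) = 35.5
  J: √((-42)² + (10)²) = √(1764.000 + 100.000) = 43.2
  K: √((-61)² + (57)²) = √(3721.000 + 3249.000) = 83.5
  L: √((-17)² + (-41)²) = √(289.000 + 1681.000) = 44.4
  → nearest: I (35.5)
Q4 at (12, 24):
  H: √((-40)² + (-62)²) = √(1600.000 + 3844.000) = 73.8
  I: √((31)² + (-12)²) = √(961.000 + 144.000) = 33.2
  J: √((-24)² + (-35)²) = √(576.000 + 1225.000) = 42.4
  K: √((-43)² + (12)²) = √(1849.000 + 144.000) = 44.6
  L: √((1)² + (-86)²) = √(1.000 + 7396.000) = 86.0
  → nearest: I (33.2)

Q1→I; Q2→K; Q3→I; Q4→I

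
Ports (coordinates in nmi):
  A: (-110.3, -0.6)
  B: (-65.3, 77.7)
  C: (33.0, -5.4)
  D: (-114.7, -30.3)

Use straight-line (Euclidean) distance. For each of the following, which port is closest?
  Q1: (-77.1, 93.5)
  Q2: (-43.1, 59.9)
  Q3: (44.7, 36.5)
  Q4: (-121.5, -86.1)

Q1→B; Q2→B; Q3→C; Q4→D

Q1 at (-77.1, 93.5):
  A: √((-33.2)² + (-94.1)²) = √(1102.240 + 8854.810) = 99.8 nmi
  B: √((11.8)² + (-15.8)²) = √(139.240 + 249.640) = 19.7 nmi
  C: √((110.1)² + (-98.9)²) = √(12122.010 + 9781.210) = 148.0 nmi
  D: √((-37.6)² + (-123.8)²) = √(1413.760 + 15326.440) = 129.4 nmi
  → nearest: B (19.7 nmi)
Q2 at (-43.1, 59.9):
  A: √((-67.2)² + (-60.5)²) = √(4515.840 + 3660.250) = 90.4 nmi
  B: √((-22.2)² + (17.8)²) = √(492.840 + 316.840) = 28.5 nmi
  C: √((76.1)² + (-65.3)²) = √(5791.210 + 4264.090) = 100.3 nmi
  D: √((-71.6)² + (-90.2)²) = √(5126.560 + 8136.040) = 115.2 nmi
  → nearest: B (28.5 nmi)
Q3 at (44.7, 36.5):
  A: √((-155.0)² + (-37.1)²) = √(24025.000 + 1376.410) = 159.4 nmi
  B: √((-110.0)² + (41.2)²) = √(12100.000 + 1697.440) = 117.5 nmi
  C: √((-11.7)² + (-41.9)²) = √(136.890 + 1755.610) = 43.5 nmi
  D: √((-159.4)² + (-66.8)²) = √(25408.360 + 4462.240) = 172.8 nmi
  → nearest: C (43.5 nmi)
Q4 at (-121.5, -86.1):
  A: √((11.2)² + (85.5)²) = √(125.440 + 7310.250) = 86.2 nmi
  B: √((56.2)² + (163.8)²) = √(3158.440 + 26830.440) = 173.2 nmi
  C: √((154.5)² + (80.7)²) = √(23870.250 + 6512.490) = 174.3 nmi
  D: √((6.8)² + (55.8)²) = √(46.240 + 3113.640) = 56.2 nmi
  → nearest: D (56.2 nmi)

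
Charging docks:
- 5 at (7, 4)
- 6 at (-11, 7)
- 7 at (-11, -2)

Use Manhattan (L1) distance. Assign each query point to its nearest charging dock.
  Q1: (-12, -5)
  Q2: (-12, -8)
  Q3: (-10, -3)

Q1 at (-12, -5):
  5: |19| + |9| = 19 + 9 = 28
  6: |1| + |12| = 1 + 12 = 13
  7: |1| + |3| = 1 + 3 = 4
  → nearest: 7 (4)
Q2 at (-12, -8):
  5: |19| + |12| = 19 + 12 = 31
  6: |1| + |15| = 1 + 15 = 16
  7: |1| + |6| = 1 + 6 = 7
  → nearest: 7 (7)
Q3 at (-10, -3):
  5: |17| + |7| = 17 + 7 = 24
  6: |-1| + |10| = 1 + 10 = 11
  7: |-1| + |1| = 1 + 1 = 2
  → nearest: 7 (2)

Q1→7; Q2→7; Q3→7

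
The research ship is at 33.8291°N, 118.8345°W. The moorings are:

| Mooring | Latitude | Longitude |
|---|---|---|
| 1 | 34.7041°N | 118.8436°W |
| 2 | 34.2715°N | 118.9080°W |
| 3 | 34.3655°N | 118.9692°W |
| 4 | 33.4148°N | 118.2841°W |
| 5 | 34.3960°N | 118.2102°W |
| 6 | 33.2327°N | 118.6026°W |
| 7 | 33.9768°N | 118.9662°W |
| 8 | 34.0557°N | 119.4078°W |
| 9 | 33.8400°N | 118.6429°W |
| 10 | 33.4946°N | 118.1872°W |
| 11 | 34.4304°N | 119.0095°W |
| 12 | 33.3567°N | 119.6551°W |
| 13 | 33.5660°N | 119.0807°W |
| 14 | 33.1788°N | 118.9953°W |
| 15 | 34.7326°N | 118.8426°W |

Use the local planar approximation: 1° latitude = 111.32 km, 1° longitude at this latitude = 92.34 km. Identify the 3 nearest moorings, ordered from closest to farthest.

Distances from 33.8291°N, 118.8345°W:
1: 97.4086 km
2: 49.7134 km
3: 60.9937 km
4: 68.6303 km
5: 85.4740 km
6: 69.7592 km
7: 20.4507 km
8: 58.6412 km
9: 17.7339 km
10: 70.4217 km
11: 68.8597 km
12: 92.2344 km
13: 37.0762 km
14: 73.8985 km
15: 100.5804 km
Sorted: 9 (17.7339 km) < 7 (20.4507 km) < 13 (37.0762 km) < 2 (49.7134 km) < 8 (58.6412 km) < …

9, 7, 13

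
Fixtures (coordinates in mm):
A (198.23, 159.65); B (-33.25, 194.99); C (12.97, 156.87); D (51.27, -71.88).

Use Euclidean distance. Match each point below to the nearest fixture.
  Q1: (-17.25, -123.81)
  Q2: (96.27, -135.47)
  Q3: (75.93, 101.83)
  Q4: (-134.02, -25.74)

Q1 at (-17.25, -123.81):
  A: √((215.48)² + (283.46)²) = √(46431.6304 + 80349.5716) = 356.06 mm
  B: √((-16.00)² + (318.80)²) = √(256.0000 + 101633.4400) = 319.20 mm
  C: √((30.22)² + (280.68)²) = √(913.2484 + 78781.2624) = 282.30 mm
  D: √((68.52)² + (51.93)²) = √(4694.9904 + 2696.7249) = 85.98 mm
  → nearest: D (85.98 mm)
Q2 at (96.27, -135.47):
  A: √((101.96)² + (295.12)²) = √(10395.8416 + 87095.8144) = 312.24 mm
  B: √((-129.52)² + (330.46)²) = √(16775.4304 + 109203.8116) = 354.94 mm
  C: √((-83.30)² + (292.34)²) = √(6938.8900 + 85462.6756) = 303.98 mm
  D: √((-45.00)² + (63.59)²) = √(2025.0000 + 4043.6881) = 77.90 mm
  → nearest: D (77.90 mm)
Q3 at (75.93, 101.83):
  A: √((122.30)² + (57.82)²) = √(14957.2900 + 3343.1524) = 135.28 mm
  B: √((-109.18)² + (93.16)²) = √(11920.2724 + 8678.7856) = 143.52 mm
  C: √((-62.96)² + (55.04)²) = √(3963.9616 + 3029.4016) = 83.63 mm
  D: √((-24.66)² + (-173.71)²) = √(608.1156 + 30175.1641) = 175.45 mm
  → nearest: C (83.63 mm)
Q4 at (-134.02, -25.74):
  A: √((332.25)² + (185.39)²) = √(110390.0625 + 34369.4521) = 380.47 mm
  B: √((100.77)² + (220.73)²) = √(10154.5929 + 48721.7329) = 242.64 mm
  C: √((146.99)² + (182.61)²) = √(21606.0601 + 33346.4121) = 234.42 mm
  D: √((185.29)² + (-46.14)²) = √(34332.3841 + 2128.8996) = 190.95 mm
  → nearest: D (190.95 mm)

Q1→D; Q2→D; Q3→C; Q4→D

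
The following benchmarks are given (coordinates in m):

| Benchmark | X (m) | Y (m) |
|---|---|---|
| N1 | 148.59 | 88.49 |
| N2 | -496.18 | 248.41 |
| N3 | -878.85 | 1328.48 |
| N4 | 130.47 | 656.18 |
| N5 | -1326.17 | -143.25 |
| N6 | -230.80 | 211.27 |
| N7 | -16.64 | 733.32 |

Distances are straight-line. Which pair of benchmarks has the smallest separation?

Pairwise distances:
N1–N2: 664.31 m
N1–N3: 1610.34 m
N1–N4: 567.98 m
N1–N5: 1492.86 m
N1–N6: 398.76 m
N1–N7: 665.66 m
N2–N3: 1145.86 m
N2–N4: 747.64 m
N2–N5: 917.76 m
N2–N6: 267.97 m
N2–N7: 681.98 m
N3–N4: 1212.73 m
N3–N5: 1538.21 m
N3–N6: 1291.56 m
N3–N7: 1047.67 m
N4–N5: 1661.59 m
N4–N6: 573.12 m
N4–N7: 166.11 m
N5–N6: 1151.31 m
N5–N7: 1575.83 m
N6–N7: 564.27 m
Closest pair: N4–N7 at 166.11 m.

N4 and N7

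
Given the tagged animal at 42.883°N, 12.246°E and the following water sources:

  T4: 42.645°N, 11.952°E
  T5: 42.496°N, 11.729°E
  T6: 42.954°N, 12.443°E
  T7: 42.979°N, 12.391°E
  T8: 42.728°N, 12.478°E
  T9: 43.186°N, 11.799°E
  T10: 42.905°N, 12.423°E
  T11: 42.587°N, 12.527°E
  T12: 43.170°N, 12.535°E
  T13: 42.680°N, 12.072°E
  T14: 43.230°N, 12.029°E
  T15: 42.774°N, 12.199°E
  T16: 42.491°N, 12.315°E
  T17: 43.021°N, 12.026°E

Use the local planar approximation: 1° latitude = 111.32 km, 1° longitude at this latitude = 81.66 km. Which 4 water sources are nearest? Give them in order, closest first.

Distances from 42.883°N, 12.246°E:
T4: √((-0.238·111.32)² + (-0.294·81.66)²) = √(701.94051 + 576.38598) = 35.754 km
T5: √((-0.387·111.32)² + (-0.517·81.66)²) = √(1855.95878 + 1782.37810) = 60.319 km
T6: √((0.071·111.32)² + (0.197·81.66)²) = √(62.46879 + 258.79221) = 17.924 km
T7: √((0.096·111.32)² + (0.145·81.66)²) = √(114.20598 + 140.20218) = 15.950 km
T8: √((-0.155·111.32)² + (0.232·81.66)²) = √(297.72122 + 358.91757) = 25.625 km
T9: √((0.303·111.32)² + (-0.447·81.66)²) = √(1137.71020 + 1332.39746) = 49.700 km
T10: √((0.022·111.32)² + (0.177·81.66)²) = √(5.99780 + 208.91291) = 14.660 km
T11: √((-0.296·111.32)² + (0.281·81.66)²) = √(1085.74995 + 526.54003) = 40.153 km
T12: √((0.287·111.32)² + (0.289·81.66)²) = √(1020.72838 + 556.94773) = 39.720 km
T13: √((-0.203·111.32)² + (-0.174·81.66)²) = √(510.66780 + 201.89113) = 26.694 km
T14: √((0.347·111.32)² + (-0.217·81.66)²) = √(1492.12547 + 314.00620) = 42.499 km
T15: √((-0.109·111.32)² + (-0.047·81.66)²) = √(147.23104 + 14.73040) = 12.726 km
T16: √((-0.392·111.32)² + (0.069·81.66)²) = √(1904.22617 + 31.74804) = 44.000 km
T17: √((0.138·111.32)² + (-0.220·81.66)²) = √(235.99596 + 322.74841) = 23.638 km
Sorted: T15 (12.726 km) < T10 (14.660 km) < T7 (15.950 km) < T6 (17.924 km) < T17 (23.638 km) < T8 (25.625 km) < …

T15, T10, T7, T6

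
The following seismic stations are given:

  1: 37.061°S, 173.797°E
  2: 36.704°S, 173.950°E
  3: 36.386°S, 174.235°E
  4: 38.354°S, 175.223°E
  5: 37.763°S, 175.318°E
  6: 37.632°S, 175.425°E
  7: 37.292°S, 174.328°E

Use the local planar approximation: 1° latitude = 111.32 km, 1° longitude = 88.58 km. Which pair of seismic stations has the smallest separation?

Pairwise distances:
1–2: 41.989 km
1–3: 84.566 km
1–4: 191.503 km
1–5: 155.753 km
1–6: 157.596 km
1–7: 53.606 km
2–3: 43.480 km
2–4: 215.529 km
2–5: 169.061 km
2–6: 166.562 km
2–7: 73.523 km
3–4: 235.912 km
3–5: 180.832 km
3–6: 174.213 km
3–7: 101.192 km
4–5: 66.326 km
4–6: 82.341 km
4–7: 142.343 km
5–6: 17.392 km
5–7: 102.173 km
6–7: 104.283 km
Closest pair: 5–6 at 17.392 km.

5 and 6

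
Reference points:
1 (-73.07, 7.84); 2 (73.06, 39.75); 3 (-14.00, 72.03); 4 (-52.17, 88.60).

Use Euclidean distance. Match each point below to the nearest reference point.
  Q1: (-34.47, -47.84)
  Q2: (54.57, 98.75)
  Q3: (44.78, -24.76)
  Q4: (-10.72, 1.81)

Q1→1; Q2→2; Q3→2; Q4→1

Q1 at (-34.47, -47.84):
  1: 67.75
  2: 138.69
  3: 121.61
  4: 137.58
  → nearest: 1 (67.75)
Q2 at (54.57, 98.75):
  1: 156.71
  2: 61.83
  3: 73.59
  4: 107.22
  → nearest: 2 (61.83)
Q3 at (44.78, -24.76):
  1: 122.28
  2: 70.44
  3: 113.24
  4: 149.16
  → nearest: 2 (70.44)
Q4 at (-10.72, 1.81):
  1: 62.64
  2: 91.97
  3: 70.30
  4: 96.18
  → nearest: 1 (62.64)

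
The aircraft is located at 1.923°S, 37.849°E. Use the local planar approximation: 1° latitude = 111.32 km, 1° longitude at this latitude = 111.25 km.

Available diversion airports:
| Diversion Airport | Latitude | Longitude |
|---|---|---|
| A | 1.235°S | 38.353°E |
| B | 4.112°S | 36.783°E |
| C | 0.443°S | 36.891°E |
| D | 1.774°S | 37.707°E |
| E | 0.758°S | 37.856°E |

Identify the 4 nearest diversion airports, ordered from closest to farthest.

Distances from 1.923°S, 37.849°E:
A: 94.919 km
B: 271.005 km
C: 196.221 km
D: 22.906 km
E: 129.690 km
Sorted: D (22.906 km) < A (94.919 km) < E (129.690 km) < C (196.221 km) < B (271.005 km)

D, A, E, C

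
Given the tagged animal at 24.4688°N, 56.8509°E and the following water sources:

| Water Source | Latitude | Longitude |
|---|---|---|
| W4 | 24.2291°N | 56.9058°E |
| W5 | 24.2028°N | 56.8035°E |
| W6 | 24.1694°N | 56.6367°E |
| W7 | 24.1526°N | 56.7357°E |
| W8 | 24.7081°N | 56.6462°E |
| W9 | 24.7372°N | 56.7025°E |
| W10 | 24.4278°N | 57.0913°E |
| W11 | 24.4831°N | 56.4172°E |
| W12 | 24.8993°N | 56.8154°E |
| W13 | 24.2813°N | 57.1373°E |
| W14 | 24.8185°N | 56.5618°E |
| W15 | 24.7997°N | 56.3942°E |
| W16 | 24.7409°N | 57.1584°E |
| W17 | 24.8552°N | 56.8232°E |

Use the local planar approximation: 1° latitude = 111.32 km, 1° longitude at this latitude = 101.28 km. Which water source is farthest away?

Distances from 24.4688°N, 56.8509°E:
W4: 27.2566 km
W5: 29.9977 km
W6: 39.7677 km
W7: 37.0827 km
W8: 33.7557 km
W9: 33.4457 km
W10: 24.7718 km
W11: 43.9540 km
W12: 48.0579 km
W13: 35.7357 km
W14: 48.7110 km
W15: 59.1300 km
W16: 43.4444 km
W17: 43.1054 km
Maximum: W15 at 59.1300 km.

W15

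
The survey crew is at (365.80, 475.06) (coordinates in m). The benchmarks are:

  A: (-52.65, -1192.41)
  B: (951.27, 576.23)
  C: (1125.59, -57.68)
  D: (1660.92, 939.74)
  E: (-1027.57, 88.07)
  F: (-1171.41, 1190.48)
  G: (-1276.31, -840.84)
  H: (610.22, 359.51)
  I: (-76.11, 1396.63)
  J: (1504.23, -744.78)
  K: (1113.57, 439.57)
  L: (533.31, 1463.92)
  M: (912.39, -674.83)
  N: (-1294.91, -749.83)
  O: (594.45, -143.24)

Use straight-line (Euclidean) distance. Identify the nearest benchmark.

H

Distances from (365.80, 475.06):
A: 1719.17 m
B: 594.15 m
C: 927.95 m
D: 1375.96 m
E: 1446.11 m
F: 1695.54 m
G: 2104.31 m
H: 270.36 m
I: 1022.04 m
J: 1668.54 m
K: 748.61 m
L: 1002.95 m
M: 1273.19 m
N: 2063.57 m
O: 659.22 m
Minimum: H at 270.36 m.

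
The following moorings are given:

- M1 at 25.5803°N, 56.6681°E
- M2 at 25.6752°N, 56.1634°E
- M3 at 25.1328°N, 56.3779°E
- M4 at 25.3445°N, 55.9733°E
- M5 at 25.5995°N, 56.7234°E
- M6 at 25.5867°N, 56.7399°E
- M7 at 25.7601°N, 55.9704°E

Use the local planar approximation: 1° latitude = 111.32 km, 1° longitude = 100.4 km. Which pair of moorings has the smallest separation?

M5 and M6

Pairwise distances:
M5–M6: 2.1851 km
M1–M5: 5.9493 km
M1–M6: 7.2438 km
M2–M7: 21.5592 km
M2–M4: 41.4670 km
M4–M7: 46.2655 km
M3–M4: 46.9629 km
M1–M2: 51.7614 km
M2–M5: 56.8520 km
M1–M3: 57.7106 km
M2–M6: 58.7130 km
M3–M6: 62.2418 km
M3–M5: 62.4691 km
M2–M3: 64.1056 km
M1–M7: 72.8525 km
M1–M4: 74.5332 km
M5–M7: 77.6863 km
M6–M7: 79.6327 km
M4–M5: 80.4823 km
M3–M7: 80.9336 km
M4–M6: 81.5524 km
Closest pair: M5–M6 at 2.1851 km.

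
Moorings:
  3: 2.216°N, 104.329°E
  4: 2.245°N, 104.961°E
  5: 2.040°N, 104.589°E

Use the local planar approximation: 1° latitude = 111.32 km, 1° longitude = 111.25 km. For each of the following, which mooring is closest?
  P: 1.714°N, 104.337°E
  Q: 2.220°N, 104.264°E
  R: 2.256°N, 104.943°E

P at 1.714°N, 104.337°E:
  3: 55.890 km
  4: 91.177 km
  5: 45.858 km
  → nearest: 5 (45.858 km)
Q at 2.220°N, 104.264°E:
  3: 7.245 km
  4: 77.591 km
  5: 41.337 km
  → nearest: 3 (7.245 km)
R at 2.256°N, 104.943°E:
  3: 68.452 km
  4: 2.347 km
  5: 46.143 km
  → nearest: 4 (2.347 km)

P→5; Q→3; R→4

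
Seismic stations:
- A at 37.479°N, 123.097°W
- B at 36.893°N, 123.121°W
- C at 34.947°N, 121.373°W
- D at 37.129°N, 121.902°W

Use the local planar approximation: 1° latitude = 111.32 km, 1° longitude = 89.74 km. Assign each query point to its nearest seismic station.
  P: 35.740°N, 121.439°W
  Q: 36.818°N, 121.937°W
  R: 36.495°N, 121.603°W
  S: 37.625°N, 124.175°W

P→C; Q→D; R→D; S→A

P at 35.740°N, 121.439°W:
  A: √((1.739·111.32)² + (-1.658·89.74)²) = √(37475.33807 + 22138.14271) = 244.159 km
  B: √((1.153·111.32)² + (-1.682·89.74)²) = √(16474.22564 + 22783.69265) = 198.136 km
  C: √((-0.793·111.32)² + (0.066·89.74)²) = √(7792.78636 + 35.08003) = 88.475 km
  D: √((1.389·111.32)² + (-0.463·89.74)²) = √(23908.42057 + 1726.37092) = 160.109 km
  → nearest: C (88.475 km)
Q at 36.818°N, 121.937°W:
  A: √((0.661·111.32)² + (-1.160·89.74)²) = √(5414.38725 + 10836.47688) = 127.479 km
  B: √((0.075·111.32)² + (-1.184·89.74)²) = √(69.70580 + 11289.52150) = 106.580 km
  C: √((-1.871·111.32)² + (0.564·89.74)²) = √(43380.44176 + 2561.71221) = 214.341 km
  D: √((0.311·111.32)² + (0.035·89.74)²) = √(1198.58041 + 9.86525) = 34.763 km
  → nearest: D (34.763 km)
R at 36.495°N, 121.603°W:
  A: √((0.984·111.32)² + (-1.494·89.74)²) = √(11998.76623 + 17975.18320) = 173.130 km
  B: √((0.398·111.32)² + (-1.518·89.74)²) = √(1962.96492 + 18557.33781) = 143.249 km
  C: √((-1.548·111.32)² + (0.230·89.74)²) = √(29695.34040 + 426.01786) = 173.555 km
  D: √((0.634·111.32)² + (-0.299·89.74)²) = √(4981.09599 + 719.97018) = 75.505 km
  → nearest: D (75.505 km)
S at 37.625°N, 124.175°W:
  A: √((-0.146·111.32)² + (1.078·89.74)²) = √(264.15091 + 9358.57343) = 98.095 km
  B: √((-0.732·111.32)² + (1.054·89.74)²) = √(6640.00731 + 8946.50383) = 124.846 km
  C: √((-2.678·111.32)² + (2.802·89.74)²) = √(88872.52938 + 63227.84679) = 390.000 km
  D: √((-0.496·111.32)² + (2.273·89.74)²) = √(3048.66530 + 41607.44060) = 211.320 km
  → nearest: A (98.095 km)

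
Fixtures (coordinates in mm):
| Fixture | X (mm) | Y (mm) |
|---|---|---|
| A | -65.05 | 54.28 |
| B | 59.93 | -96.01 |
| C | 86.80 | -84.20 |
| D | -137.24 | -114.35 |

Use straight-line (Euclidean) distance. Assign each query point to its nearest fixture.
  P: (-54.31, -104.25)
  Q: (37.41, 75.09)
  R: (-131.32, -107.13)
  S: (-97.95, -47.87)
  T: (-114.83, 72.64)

P at (-54.31, -104.25):
  A: 158.89 mm
  B: 114.54 mm
  C: 142.53 mm
  D: 83.54 mm
  → nearest: D (83.54 mm)
Q at (37.41, 75.09):
  A: 104.55 mm
  B: 172.58 mm
  C: 166.77 mm
  D: 257.66 mm
  → nearest: A (104.55 mm)
R at (-131.32, -107.13):
  A: 174.48 mm
  B: 191.57 mm
  C: 219.32 mm
  D: 9.34 mm
  → nearest: D (9.34 mm)
S at (-97.95, -47.87):
  A: 107.32 mm
  B: 165.06 mm
  C: 188.29 mm
  D: 77.22 mm
  → nearest: D (77.22 mm)
T at (-114.83, 72.64):
  A: 53.06 mm
  B: 242.87 mm
  C: 255.45 mm
  D: 188.33 mm
  → nearest: A (53.06 mm)

P→D; Q→A; R→D; S→D; T→A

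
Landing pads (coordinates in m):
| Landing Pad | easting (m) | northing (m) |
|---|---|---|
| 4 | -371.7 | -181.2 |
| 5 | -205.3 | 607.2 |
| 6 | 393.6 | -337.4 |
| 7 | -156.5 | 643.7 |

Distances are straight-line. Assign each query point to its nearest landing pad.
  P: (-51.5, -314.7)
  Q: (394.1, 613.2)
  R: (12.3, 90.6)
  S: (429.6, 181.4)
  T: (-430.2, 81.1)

P→4; Q→7; R→4; S→6; T→4

P at (-51.5, -314.7):
  4: √((-320.2)² + (133.5)²) = √(102528.040 + 17822.250) = 346.9 m
  5: √((-153.8)² + (921.9)²) = √(23654.440 + 849899.610) = 934.6 m
  6: √((445.1)² + (-22.7)²) = √(198114.010 + 515.290) = 445.7 m
  7: √((-105.0)² + (958.4)²) = √(11025.000 + 918530.560) = 964.1 m
  → nearest: 4 (346.9 m)
Q at (394.1, 613.2):
  4: √((-765.8)² + (-794.4)²) = √(586449.640 + 631071.360) = 1103.4 m
  5: √((-599.4)² + (-6.0)²) = √(359280.360 + 36.000) = 599.4 m
  6: √((-0.5)² + (-950.6)²) = √(0.250 + 903640.360) = 950.6 m
  7: √((-550.6)² + (30.5)²) = √(303160.360 + 930.250) = 551.4 m
  → nearest: 7 (551.4 m)
R at (12.3, 90.6):
  4: √((-384.0)² + (-271.8)²) = √(147456.000 + 73875.240) = 470.5 m
  5: √((-217.6)² + (516.6)²) = √(47349.760 + 266875.560) = 560.6 m
  6: √((381.3)² + (-428.0)²) = √(145389.690 + 183184.000) = 573.2 m
  7: √((-168.8)² + (553.1)²) = √(28493.440 + 305919.610) = 578.3 m
  → nearest: 4 (470.5 m)
S at (429.6, 181.4):
  4: √((-801.3)² + (-362.6)²) = √(642081.690 + 131478.760) = 879.5 m
  5: √((-634.9)² + (425.8)²) = √(403098.010 + 181305.640) = 764.5 m
  6: √((-36.0)² + (-518.8)²) = √(1296.000 + 269153.440) = 520.0 m
  7: √((-586.1)² + (462.3)²) = √(343513.210 + 213721.290) = 746.5 m
  → nearest: 6 (520.0 m)
T at (-430.2, 81.1):
  4: √((58.5)² + (-262.3)²) = √(3422.250 + 68801.290) = 268.7 m
  5: √((224.9)² + (526.1)²) = √(50580.010 + 276781.210) = 572.2 m
  6: √((823.8)² + (-418.5)²) = √(678646.440 + 175142.250) = 924.0 m
  7: √((273.7)² + (562.6)²) = √(74911.690 + 316518.760) = 625.6 m
  → nearest: 4 (268.7 m)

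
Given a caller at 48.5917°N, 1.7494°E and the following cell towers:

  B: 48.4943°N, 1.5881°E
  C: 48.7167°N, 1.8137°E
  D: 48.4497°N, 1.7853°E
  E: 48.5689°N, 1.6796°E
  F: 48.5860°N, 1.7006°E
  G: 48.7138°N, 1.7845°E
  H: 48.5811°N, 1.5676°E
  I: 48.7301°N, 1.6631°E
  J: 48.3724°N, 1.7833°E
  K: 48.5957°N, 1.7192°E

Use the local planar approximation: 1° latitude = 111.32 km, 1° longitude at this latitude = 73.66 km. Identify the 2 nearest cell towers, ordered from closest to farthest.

Distances from 48.5917°N, 1.7494°E:
B: 16.0850 km
C: 14.6990 km
D: 16.0271 km
E: 5.7338 km
F: 3.6502 km
G: 13.8359 km
H: 13.4433 km
I: 16.6666 km
J: 24.5399 km
K: 2.2687 km
Sorted: K (2.2687 km) < F (3.6502 km) < E (5.7338 km) < H (13.4433 km) < …

K, F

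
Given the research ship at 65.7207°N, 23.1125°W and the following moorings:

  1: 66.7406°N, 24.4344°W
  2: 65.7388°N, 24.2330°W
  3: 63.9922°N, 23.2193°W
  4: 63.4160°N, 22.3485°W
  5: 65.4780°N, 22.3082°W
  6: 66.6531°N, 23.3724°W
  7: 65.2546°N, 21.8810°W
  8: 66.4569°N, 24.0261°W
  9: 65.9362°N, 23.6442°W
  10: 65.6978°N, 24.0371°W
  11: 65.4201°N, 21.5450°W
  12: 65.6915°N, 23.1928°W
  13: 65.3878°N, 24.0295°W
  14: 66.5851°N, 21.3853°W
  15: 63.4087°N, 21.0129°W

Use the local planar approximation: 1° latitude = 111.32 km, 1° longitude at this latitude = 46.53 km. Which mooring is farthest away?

15

Distances from 65.7207°N, 23.1125°W:
1: √((1.0199·111.32)² + (-1.3219·46.53)²) = √(12890.257080 + 3783.234925) = 129.1259 km
2: √((0.0181·111.32)² + (-1.1205·46.53)²) = √(4.059790 + 2718.252692) = 52.1758 km
3: √((-1.7285·111.32)² + (-0.1068·46.53)²) = √(37024.155652 + 24.694976) = 192.4808 km
4: √((-2.3047·111.32)² + (0.7640·46.53)²) = √(65822.625157 + 1263.725713) = 259.0103 km
5: √((-0.2427·111.32)² + (0.8043·46.53)²) = √(729.937958 + 1400.561689) = 46.1573 km
6: √((0.9324·111.32)² + (-0.2599·46.53)²) = √(10773.353864 + 146.244204) = 104.4969 km
7: √((-0.4661·111.32)² + (1.2315·46.53)²) = √(2692.183147 + 3283.484250) = 77.3024 km
8: √((0.7362·111.32)² + (-0.9136·46.53)²) = √(6716.422712 + 1807.083776) = 92.3228 km
9: √((0.2155·111.32)² + (-0.5317·46.53)²) = √(575.494191 + 612.067649) = 34.4610 km
10: √((-0.0229·111.32)² + (-0.9246·46.53)²) = √(6.498563 + 1850.861336) = 43.0971 km
11: √((-0.3006·111.32)² + (1.5675·46.53)²) = √(1119.758448 + 5319.627275) = 80.2458 km
12: √((-0.0292·111.32)² + (-0.0803·46.53)²) = √(10.566036 + 13.960379) = 4.9524 km
13: √((-0.3329·111.32)² + (-0.9170·46.53)²) = √(1373.327086 + 1820.559077) = 56.5145 km
14: √((0.8644·111.32)² + (1.7272·46.53)²) = √(9259.252165 + 6458.792967) = 125.3716 km
15: √((-2.3120·111.32)² + (2.0996·46.53)²) = √(66240.264025 + 9544.193447) = 275.2898 km
Maximum: 15 at 275.2898 km.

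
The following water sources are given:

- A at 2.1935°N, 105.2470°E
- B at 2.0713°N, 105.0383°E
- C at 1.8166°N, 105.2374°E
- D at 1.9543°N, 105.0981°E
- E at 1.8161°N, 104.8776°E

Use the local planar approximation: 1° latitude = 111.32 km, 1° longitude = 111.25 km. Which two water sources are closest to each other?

Pairwise distances:
A–B: √((-0.1222·111.32)² + (-0.2087·111.25)²) = √(185.049880 + 539.069720) = 26.9095 km
A–C: √((-0.3769·111.32)² + (-0.0096·111.25)²) = √(1760.348564 + 1.140624) = 41.9701 km
A–D: √((-0.2392·111.32)² + (-0.1489·111.25)²) = √(709.036751 + 274.403366) = 31.3598 km
A–E: √((-0.3774·111.32)² + (-0.3694·111.25)²) = √(1765.022260 + 1688.860668) = 58.7697 km
B–C: √((-0.2547·111.32)² + (0.1991·111.25)²) = √(803.904177 + 490.616963) = 35.9795 km
B–D: √((-0.1170·111.32)² + (0.0598·111.25)²) = √(169.636037 + 44.259083) = 14.6252 km
B–E: √((-0.2552·111.32)² + (-0.1607·111.25)²) = √(807.063554 + 319.618415) = 33.5661 km
C–D: √((0.1377·111.32)² + (-0.1393·111.25)²) = √(234.971006 + 240.160883) = 21.7975 km
C–E: √((-0.0005·111.32)² + (-0.3598·111.25)²) = √(0.003098 + 1602.220770) = 40.0278 km
D–E: √((-0.1382·111.32)² + (-0.2205·111.25)²) = √(236.680502 + 601.751563) = 28.9557 km
Closest pair: B–D at 14.6252 km.

B and D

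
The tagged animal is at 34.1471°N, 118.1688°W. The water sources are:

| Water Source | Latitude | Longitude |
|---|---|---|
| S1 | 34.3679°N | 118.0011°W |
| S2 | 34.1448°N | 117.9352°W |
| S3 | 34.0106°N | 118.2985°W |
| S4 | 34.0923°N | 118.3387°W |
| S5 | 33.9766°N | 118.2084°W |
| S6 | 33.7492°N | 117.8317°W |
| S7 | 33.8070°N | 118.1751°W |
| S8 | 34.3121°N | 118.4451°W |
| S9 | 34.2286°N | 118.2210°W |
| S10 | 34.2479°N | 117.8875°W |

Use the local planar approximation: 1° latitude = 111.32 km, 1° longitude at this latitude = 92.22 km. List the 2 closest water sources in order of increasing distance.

Distances from 34.1471°N, 118.1688°W:
S1: 29.0401 km
S2: 21.5441 km
S3: 19.3380 km
S4: 16.8139 km
S5: 19.3282 km
S6: 54.1147 km
S7: 37.8644 km
S8: 31.4106 km
S9: 10.2706 km
S10: 28.2643 km
Sorted: S9 (10.2706 km) < S4 (16.8139 km) < S5 (19.3282 km) < S3 (19.3380 km) < …

S9, S4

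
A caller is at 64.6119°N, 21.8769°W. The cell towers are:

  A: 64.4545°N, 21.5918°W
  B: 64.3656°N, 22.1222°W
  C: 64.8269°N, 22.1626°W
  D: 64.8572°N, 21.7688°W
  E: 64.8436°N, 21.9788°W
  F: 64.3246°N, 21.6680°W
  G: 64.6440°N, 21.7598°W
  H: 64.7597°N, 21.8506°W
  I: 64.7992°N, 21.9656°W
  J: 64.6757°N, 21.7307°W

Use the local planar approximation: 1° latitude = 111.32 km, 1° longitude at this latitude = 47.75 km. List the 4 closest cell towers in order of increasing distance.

G, J, H, I

Distances from 64.6119°N, 21.8769°W:
A: √((-0.1574·111.32)² + (0.2851·47.75)²) = √(307.012354 + 185.328063) = 22.1887 km
B: √((-0.2463·111.32)² + (-0.2453·47.75)²) = √(751.753085 + 137.196126) = 29.8153 km
C: √((0.2150·111.32)² + (-0.2857·47.75)²) = √(572.826782 + 186.108939) = 27.5488 km
D: √((0.2453·111.32)² + (0.1081·47.75)²) = √(745.661108 + 26.643921) = 27.7904 km
E: √((0.2317·111.32)² + (-0.1019·47.75)²) = √(665.270802 + 23.675280) = 26.2478 km
F: √((-0.2873·111.32)² + (0.2089·47.75)²) = √(1022.863420 + 99.500126) = 33.5017 km
G: √((0.0321·111.32)² + (0.1171·47.75)²) = √(12.768987 + 31.265152) = 6.6358 km
H: √((0.1478·111.32)² + (0.0263·47.75)²) = √(270.704368 + 1.577096) = 16.5010 km
I: √((0.1873·111.32)² + (-0.0887·47.75)²) = √(434.732341 + 17.938825) = 21.2761 km
J: √((0.0638·111.32)² + (0.1462·47.75)²) = √(50.441472 + 48.735059) = 9.9587 km
Sorted: G (6.6358 km) < J (9.9587 km) < H (16.5010 km) < I (21.2761 km) < A (22.1887 km) < E (26.2478 km) < …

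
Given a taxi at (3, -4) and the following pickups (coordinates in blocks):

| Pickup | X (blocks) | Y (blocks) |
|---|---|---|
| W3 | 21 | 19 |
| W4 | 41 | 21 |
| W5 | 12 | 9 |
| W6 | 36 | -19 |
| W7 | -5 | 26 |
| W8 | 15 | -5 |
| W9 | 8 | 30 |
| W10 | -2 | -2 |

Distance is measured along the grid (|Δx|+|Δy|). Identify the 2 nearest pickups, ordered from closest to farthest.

W10, W8

Distances from (3, -4):
W3: |18| + |23| = 18 + 23 = 41 blocks
W4: |38| + |25| = 38 + 25 = 63 blocks
W5: |9| + |13| = 9 + 13 = 22 blocks
W6: |33| + |-15| = 33 + 15 = 48 blocks
W7: |-8| + |30| = 8 + 30 = 38 blocks
W8: |12| + |-1| = 12 + 1 = 13 blocks
W9: |5| + |34| = 5 + 34 = 39 blocks
W10: |-5| + |2| = 5 + 2 = 7 blocks
Sorted: W10 (7 blocks) < W8 (13 blocks) < W5 (22 blocks) < W7 (38 blocks) < …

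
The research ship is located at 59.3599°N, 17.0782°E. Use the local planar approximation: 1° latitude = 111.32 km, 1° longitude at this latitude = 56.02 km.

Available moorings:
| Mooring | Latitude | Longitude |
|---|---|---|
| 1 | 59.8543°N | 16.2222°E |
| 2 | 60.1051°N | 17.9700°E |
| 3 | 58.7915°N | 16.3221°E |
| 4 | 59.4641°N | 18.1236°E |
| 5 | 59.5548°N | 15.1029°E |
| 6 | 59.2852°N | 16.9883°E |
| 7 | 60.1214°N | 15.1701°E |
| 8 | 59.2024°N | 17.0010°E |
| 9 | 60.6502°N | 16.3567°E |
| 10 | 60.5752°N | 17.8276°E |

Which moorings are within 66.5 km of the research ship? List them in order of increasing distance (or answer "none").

Distances from 59.3599°N, 17.0782°E:
1: √((0.4944·111.32)² + (-0.8560·56.02)²) = √(3029.028220 + 2299.501718) = 72.9968 km
2: √((0.7452·111.32)² + (0.8918·56.02)²) = √(6881.642190 + 2495.865311) = 96.8375 km
3: √((-0.5684·111.32)² + (-0.7561·56.02)²) = √(4003.635522 + 1794.091899) = 76.1428 km
4: √((0.1042·111.32)² + (1.0454·56.02)²) = √(134.549421 + 3429.661044) = 59.7010 km
5: √((0.1949·111.32)² + (-1.9753·56.02)²) = √(470.728045 + 12244.818058) = 112.7632 km
6: √((-0.0747·111.32)² + (-0.0899·56.02)²) = √(69.149270 + 25.363290) = 9.7218 km
7: √((0.7615·111.32)² + (-1.9081·56.02)²) = √(7185.983417 + 11425.848783) = 136.4252 km
8: √((-0.1575·111.32)² + (-0.0772·56.02)²) = √(307.402582 + 18.703411) = 18.0584 km
9: √((1.2903·111.32)² + (-0.7215·56.02)²) = √(20631.356801 + 1633.649484) = 149.2146 km
10: √((1.2153·111.32)² + (0.7494·56.02)²) = √(18302.625402 + 1762.436938) = 141.6512 km
Threshold 66.5 km: 6 (9.7218 km), 8 (18.0584 km), 4 (59.7010 km) are within range.

6, 8, 4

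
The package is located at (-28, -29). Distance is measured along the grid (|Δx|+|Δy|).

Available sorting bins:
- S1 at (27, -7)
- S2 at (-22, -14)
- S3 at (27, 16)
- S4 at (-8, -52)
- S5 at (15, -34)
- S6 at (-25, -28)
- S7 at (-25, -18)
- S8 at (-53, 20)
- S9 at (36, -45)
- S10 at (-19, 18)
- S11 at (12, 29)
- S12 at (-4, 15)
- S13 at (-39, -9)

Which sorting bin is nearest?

S6

Distances from (-28, -29):
S1: 77
S2: 21
S3: 100
S4: 43
S5: 48
S6: 4
S7: 14
S8: 74
S9: 80
S10: 56
S11: 98
S12: 68
S13: 31
Minimum: S6 at 4.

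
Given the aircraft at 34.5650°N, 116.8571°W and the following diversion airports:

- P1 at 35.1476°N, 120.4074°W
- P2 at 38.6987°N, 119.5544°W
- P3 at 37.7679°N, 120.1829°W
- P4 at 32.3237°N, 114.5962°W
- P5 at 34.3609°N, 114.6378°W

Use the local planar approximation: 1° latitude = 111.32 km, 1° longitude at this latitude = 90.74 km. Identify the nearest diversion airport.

Distances from 34.5650°N, 116.8571°W:
P1: √((0.5826·111.32)² + (-3.5503·90.74)²) = √(4206.175176 + 103783.342752) = 328.6176 km
P2: √((4.1337·111.32)² + (-2.6973·90.74)²) = √(211750.432007 + 59904.031988) = 521.2048 km
P3: √((3.2029·111.32)² + (-3.3258·90.74)²) = √(127125.640557 + 91073.034617) = 467.1174 km
P4: √((-2.2413·111.32)² + (2.2609·90.74)²) = √(62251.006486 + 42088.190796) = 323.0158 km
P5: √((-0.2041·111.32)² + (2.2193·90.74)²) = √(516.217121 + 40553.615219) = 202.6569 km
Minimum: P5 at 202.6569 km.

P5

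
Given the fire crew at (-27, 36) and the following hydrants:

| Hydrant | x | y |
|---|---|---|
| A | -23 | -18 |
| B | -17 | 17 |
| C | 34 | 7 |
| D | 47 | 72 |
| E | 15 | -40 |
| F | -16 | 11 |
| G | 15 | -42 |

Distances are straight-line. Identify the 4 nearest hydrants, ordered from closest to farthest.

B, F, A, C

Distances from (-27, 36):
A: 54.1
B: 21.5
C: 67.5
D: 82.3
E: 86.8
F: 27.3
G: 88.6
Sorted: B (21.5) < F (27.3) < A (54.1) < C (67.5) < D (82.3) < E (86.8) < …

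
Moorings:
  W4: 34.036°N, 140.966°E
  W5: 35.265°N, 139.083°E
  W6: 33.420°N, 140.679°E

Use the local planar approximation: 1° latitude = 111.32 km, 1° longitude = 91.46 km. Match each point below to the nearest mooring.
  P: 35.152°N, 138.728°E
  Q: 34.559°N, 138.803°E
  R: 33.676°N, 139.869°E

P→W5; Q→W5; R→W6

P at 35.152°N, 138.728°E:
  W4: √((-1.116·111.32)² + (2.238·91.46)²) = √(15433.86810 + 41896.96447) = 239.439 km
  W5: √((0.113·111.32)² + (0.355·91.46)²) = √(158.23527 + 1054.19050) = 34.820 km
  W6: √((-1.732·111.32)² + (1.951·91.46)²) = √(37174.24618 + 31840.28401) = 262.706 km
  → nearest: W5 (34.820 km)
Q at 34.559°N, 138.803°E:
  W4: √((-0.523·111.32)² + (2.163·91.46)²) = √(3389.61032 + 39135.90967) = 206.217 km
  W5: √((0.706·111.32)² + (0.280·91.46)²) = √(6176.68989 + 655.81064) = 82.659 km
  W6: √((-1.139·111.32)² + (1.876·91.46)²) = √(16076.58657 + 29439.33951) = 213.345 km
  → nearest: W5 (82.659 km)
R at 33.676°N, 139.869°E:
  W4: √((0.360·111.32)² + (1.097·91.46)²) = √(1606.02166 + 10066.43397) = 108.039 km
  W5: √((1.589·111.32)² + (-0.786·91.46)²) = √(31289.18058 + 5167.82128) = 190.937 km
  W6: √((-0.256·111.32)² + (0.810·91.46)²) = √(812.13144 + 5488.23162) = 79.375 km
  → nearest: W6 (79.375 km)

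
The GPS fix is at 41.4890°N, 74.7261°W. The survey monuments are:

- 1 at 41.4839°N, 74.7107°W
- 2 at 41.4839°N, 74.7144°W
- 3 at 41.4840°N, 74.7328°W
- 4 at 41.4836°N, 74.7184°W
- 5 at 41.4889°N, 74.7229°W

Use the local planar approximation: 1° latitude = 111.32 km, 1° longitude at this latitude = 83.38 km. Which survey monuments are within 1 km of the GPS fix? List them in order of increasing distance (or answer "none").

Distances from 41.4890°N, 74.7261°W:
1: 1.4040 km
2: 1.1287 km
3: 0.7886 km
4: 0.8795 km
5: 0.2670 km
Threshold 1 km: 5 (0.2670 km), 3 (0.7886 km), 4 (0.8795 km) are within range.

5, 3, 4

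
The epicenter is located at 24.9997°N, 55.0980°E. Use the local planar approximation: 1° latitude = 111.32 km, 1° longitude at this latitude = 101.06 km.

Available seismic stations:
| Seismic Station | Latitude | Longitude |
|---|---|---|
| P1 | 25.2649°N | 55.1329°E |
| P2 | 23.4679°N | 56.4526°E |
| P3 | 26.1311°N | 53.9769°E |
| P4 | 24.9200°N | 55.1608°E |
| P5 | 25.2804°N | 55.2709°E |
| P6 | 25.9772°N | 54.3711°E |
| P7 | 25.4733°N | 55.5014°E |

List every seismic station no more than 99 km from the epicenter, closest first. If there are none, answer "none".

Distances from 24.9997°N, 55.0980°E:
P1: √((0.2652·111.32)² + (0.0349·101.06)²) = √(871.552263 + 12.439687) = 29.7320 km
P2: √((-1.5318·111.32)² + (1.3546·101.06)²) = √(29077.062215 + 18740.480866) = 218.6722 km
P3: √((1.1314·111.32)² + (-1.1211·101.06)²) = √(15862.759658 + 12836.519738) = 169.4086 km
P4: √((-0.0797·111.32)² + (0.0628·101.06)²) = √(78.716004 + 40.278925) = 10.9085 km
P5: √((0.2807·111.32)² + (0.1729·101.06)²) = √(976.407756 + 305.315304) = 35.8012 km
P6: √((0.9775·111.32)² + (-0.7269·101.06)²) = √(11840.769514 + 5396.447117) = 131.2906 km
P7: √((0.4736·111.32)² + (0.4034·101.06)²) = √(2779.519868 + 1661.997536) = 66.6447 km
Threshold 99 km: P4 (10.9085 km), P1 (29.7320 km), P5 (35.8012 km), P7 (66.6447 km) are within range.

P4, P1, P5, P7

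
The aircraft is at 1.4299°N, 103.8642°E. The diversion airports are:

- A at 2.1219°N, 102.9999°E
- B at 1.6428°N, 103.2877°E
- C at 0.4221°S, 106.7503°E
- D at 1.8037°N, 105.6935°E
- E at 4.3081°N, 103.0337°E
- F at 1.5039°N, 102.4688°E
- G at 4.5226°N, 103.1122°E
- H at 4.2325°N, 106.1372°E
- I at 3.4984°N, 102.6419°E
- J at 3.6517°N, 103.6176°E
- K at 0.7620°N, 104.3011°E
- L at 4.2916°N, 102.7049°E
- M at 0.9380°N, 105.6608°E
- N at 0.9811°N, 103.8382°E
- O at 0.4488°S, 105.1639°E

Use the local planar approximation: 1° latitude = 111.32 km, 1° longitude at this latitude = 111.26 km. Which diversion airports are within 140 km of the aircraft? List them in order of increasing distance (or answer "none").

Distances from 1.4299°N, 103.8642°E:
A: 123.2124 km
B: 68.3799 km
C: 381.5939 km
D: 207.7381 km
E: 333.4591 km
F: 155.4706 km
G: 354.3001 km
H: 401.6096 km
I: 267.4253 km
J: 248.8479 km
K: 88.8307 km
L: 343.6861 km
M: 207.2544 km
N: 50.0441 km
O: 254.2612 km
Threshold 140 km: N (50.0441 km), B (68.3799 km), K (88.8307 km), A (123.2124 km) are within range.

N, B, K, A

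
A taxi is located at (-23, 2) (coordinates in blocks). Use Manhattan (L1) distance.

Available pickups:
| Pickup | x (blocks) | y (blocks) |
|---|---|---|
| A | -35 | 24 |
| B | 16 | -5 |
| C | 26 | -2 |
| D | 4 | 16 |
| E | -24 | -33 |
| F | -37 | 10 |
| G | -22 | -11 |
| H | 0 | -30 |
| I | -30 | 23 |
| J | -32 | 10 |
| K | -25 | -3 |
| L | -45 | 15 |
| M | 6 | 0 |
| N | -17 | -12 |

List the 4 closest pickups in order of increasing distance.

Distances from (-23, 2):
A: 34 blocks
B: 46 blocks
C: 53 blocks
D: 41 blocks
E: 36 blocks
F: 22 blocks
G: 14 blocks
H: 55 blocks
I: 28 blocks
J: 17 blocks
K: 7 blocks
L: 35 blocks
M: 31 blocks
N: 20 blocks
Sorted: K (7 blocks) < G (14 blocks) < J (17 blocks) < N (20 blocks) < F (22 blocks) < I (28 blocks) < …

K, G, J, N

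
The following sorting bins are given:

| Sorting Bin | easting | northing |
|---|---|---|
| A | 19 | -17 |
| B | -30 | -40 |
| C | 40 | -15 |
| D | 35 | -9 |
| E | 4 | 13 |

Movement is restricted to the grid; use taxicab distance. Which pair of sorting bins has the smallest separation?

C and D

Pairwise distances:
A–B: |-49| + |-23| = 49 + 23 = 72
A–C: |21| + |2| = 21 + 2 = 23
A–D: |16| + |8| = 16 + 8 = 24
A–E: |-15| + |30| = 15 + 30 = 45
B–C: |70| + |25| = 70 + 25 = 95
B–D: |65| + |31| = 65 + 31 = 96
B–E: |34| + |53| = 34 + 53 = 87
C–D: |-5| + |6| = 5 + 6 = 11
C–E: |-36| + |28| = 36 + 28 = 64
D–E: |-31| + |22| = 31 + 22 = 53
Closest pair: C–D at 11.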